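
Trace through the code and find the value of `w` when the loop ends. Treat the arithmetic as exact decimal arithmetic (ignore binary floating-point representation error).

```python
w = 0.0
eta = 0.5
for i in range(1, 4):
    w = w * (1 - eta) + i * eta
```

Let's trace through this code step by step.

Initialize: w = 0.0
Initialize: eta = 0.5
Entering loop: for i in range(1, 4):
After iteration 1: i = 1, w = 0.5
After iteration 2: i = 2, w = 1.25
After iteration 3: i = 3, w = 2.125
Loop ends.

Final answer: 2.125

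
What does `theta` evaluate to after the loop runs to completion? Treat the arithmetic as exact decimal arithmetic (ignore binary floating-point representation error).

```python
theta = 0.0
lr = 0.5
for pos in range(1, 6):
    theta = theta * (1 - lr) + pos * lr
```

Let's trace through this code step by step.

Initialize: theta = 0.0
Initialize: lr = 0.5
Entering loop: for pos in range(1, 6):
After iteration 1: pos = 1, theta = 0.5
After iteration 2: pos = 2, theta = 1.25
After iteration 3: pos = 3, theta = 2.125
After iteration 4: pos = 4, theta = 3.0625
After iteration 5: pos = 5, theta = 4.03125
Loop ends.

Final answer: 4.03125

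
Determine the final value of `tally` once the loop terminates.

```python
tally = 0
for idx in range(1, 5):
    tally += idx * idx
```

Let's trace through this code step by step.

Initialize: tally = 0
Entering loop: for idx in range(1, 5):
After iteration 1: idx = 1, tally = 1
After iteration 2: idx = 2, tally = 5
After iteration 3: idx = 3, tally = 14
After iteration 4: idx = 4, tally = 30
Loop ends.

Final answer: 30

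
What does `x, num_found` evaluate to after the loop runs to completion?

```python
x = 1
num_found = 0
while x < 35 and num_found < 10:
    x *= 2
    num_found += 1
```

Let's trace through this code step by step.

Initialize: x = 1
Initialize: num_found = 0
Entering loop: while x < 35 and num_found < 10:
After iteration 1: x = 2, num_found = 1
After iteration 2: x = 4, num_found = 2
After iteration 3: x = 8, num_found = 3
After iteration 4: x = 16, num_found = 4
After iteration 5: x = 32, num_found = 5
After iteration 6: x = 64, num_found = 6
Loop ends.

Final answer: 64, 6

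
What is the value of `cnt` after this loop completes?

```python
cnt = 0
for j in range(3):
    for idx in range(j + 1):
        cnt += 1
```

Let's trace through this code step by step.

Initialize: cnt = 0
Entering loop: for j in range(3):
After iteration 1: j = 0, cnt = 1, idx = 0
After iteration 2: j = 1, cnt = 3, idx = 1
After iteration 3: j = 2, cnt = 6, idx = 2
Loop ends.

Final answer: 6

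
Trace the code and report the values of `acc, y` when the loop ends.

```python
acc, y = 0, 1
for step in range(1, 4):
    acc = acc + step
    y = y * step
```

Let's trace through this code step by step.

Initialize: acc = 0
Initialize: y = 1
Entering loop: for step in range(1, 4):
After iteration 1: step = 1, acc = 1, y = 1
After iteration 2: step = 2, acc = 3, y = 2
After iteration 3: step = 3, acc = 6, y = 6
Loop ends.

Final answer: 6, 6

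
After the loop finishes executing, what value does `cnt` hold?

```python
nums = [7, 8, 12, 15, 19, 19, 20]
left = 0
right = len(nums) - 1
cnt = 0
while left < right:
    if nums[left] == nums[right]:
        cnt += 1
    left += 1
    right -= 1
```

Let's trace through this code step by step.

Initialize: nums = [7, 8, 12, 15, 19, 19, 20]
Initialize: left = 0
Initialize: right = 6
Initialize: cnt = 0
Entering loop: while left < right:
After iteration 1: left = 1, right = 5, cnt = 0
After iteration 2: left = 2, right = 4, cnt = 0
After iteration 3: left = 3, right = 3, cnt = 0
Loop ends.

Final answer: 0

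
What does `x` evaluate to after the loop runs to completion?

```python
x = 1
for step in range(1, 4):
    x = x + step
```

Let's trace through this code step by step.

Initialize: x = 1
Entering loop: for step in range(1, 4):
After iteration 1: step = 1, x = 2
After iteration 2: step = 2, x = 4
After iteration 3: step = 3, x = 7
Loop ends.

Final answer: 7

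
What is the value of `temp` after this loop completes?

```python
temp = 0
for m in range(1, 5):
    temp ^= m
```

Let's trace through this code step by step.

Initialize: temp = 0
Entering loop: for m in range(1, 5):
After iteration 1: m = 1, temp = 1
After iteration 2: m = 2, temp = 3
After iteration 3: m = 3, temp = 0
After iteration 4: m = 4, temp = 4
Loop ends.

Final answer: 4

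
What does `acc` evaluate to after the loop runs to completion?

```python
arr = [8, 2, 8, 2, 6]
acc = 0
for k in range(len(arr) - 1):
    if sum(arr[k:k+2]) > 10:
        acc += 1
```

Let's trace through this code step by step.

Initialize: arr = [8, 2, 8, 2, 6]
Initialize: acc = 0
Entering loop: for k in range(len(arr) - 1):
After iteration 1: k = 0, acc = 0
After iteration 2: k = 1, acc = 0
After iteration 3: k = 2, acc = 0
After iteration 4: k = 3, acc = 0
Loop ends.

Final answer: 0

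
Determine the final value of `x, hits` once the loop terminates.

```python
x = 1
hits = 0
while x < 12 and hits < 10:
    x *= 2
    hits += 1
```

Let's trace through this code step by step.

Initialize: x = 1
Initialize: hits = 0
Entering loop: while x < 12 and hits < 10:
After iteration 1: x = 2, hits = 1
After iteration 2: x = 4, hits = 2
After iteration 3: x = 8, hits = 3
After iteration 4: x = 16, hits = 4
Loop ends.

Final answer: 16, 4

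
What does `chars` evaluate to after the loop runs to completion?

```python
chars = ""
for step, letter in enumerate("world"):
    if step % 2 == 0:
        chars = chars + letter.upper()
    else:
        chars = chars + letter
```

Let's trace through this code step by step.

Initialize: chars = ''
Entering loop: for step, letter in enumerate("world"):
After iteration 1: step = 0, letter = 'w', chars = 'W'
After iteration 2: step = 1, letter = 'o', chars = 'Wo'
After iteration 3: step = 2, letter = 'r', chars = 'WoR'
After iteration 4: step = 3, letter = 'l', chars = 'WoRl'
After iteration 5: step = 4, letter = 'd', chars = 'WoRlD'
Loop ends.

Final answer: 'WoRlD'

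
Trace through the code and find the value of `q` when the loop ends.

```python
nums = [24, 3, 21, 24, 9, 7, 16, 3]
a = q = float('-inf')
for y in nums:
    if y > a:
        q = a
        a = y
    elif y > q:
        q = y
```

Let's trace through this code step by step.

Initialize: nums = [24, 3, 21, 24, 9, 7, 16, 3]
Initialize: a = -inf
Initialize: q = -inf
Entering loop: for y in nums:
After iteration 1: y = 24, a = 24, q = -inf
After iteration 2: y = 3, a = 24, q = 3
After iteration 3: y = 21, a = 24, q = 21
After iteration 4: y = 24, a = 24, q = 24
After iteration 5: y = 9, a = 24, q = 24
After iteration 6: y = 7, a = 24, q = 24
After iteration 7: y = 16, a = 24, q = 24
After iteration 8: y = 3, a = 24, q = 24
Loop ends.

Final answer: 24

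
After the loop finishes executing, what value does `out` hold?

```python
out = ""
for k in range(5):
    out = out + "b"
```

Let's trace through this code step by step.

Initialize: out = ''
Entering loop: for k in range(5):
After iteration 1: k = 0, out = 'b'
After iteration 2: k = 1, out = 'bb'
After iteration 3: k = 2, out = 'bbb'
After iteration 4: k = 3, out = 'bbbb'
After iteration 5: k = 4, out = 'bbbbb'
Loop ends.

Final answer: 'bbbbb'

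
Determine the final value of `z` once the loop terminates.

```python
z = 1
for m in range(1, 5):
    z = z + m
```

Let's trace through this code step by step.

Initialize: z = 1
Entering loop: for m in range(1, 5):
After iteration 1: m = 1, z = 2
After iteration 2: m = 2, z = 4
After iteration 3: m = 3, z = 7
After iteration 4: m = 4, z = 11
Loop ends.

Final answer: 11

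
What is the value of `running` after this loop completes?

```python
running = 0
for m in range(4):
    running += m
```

Let's trace through this code step by step.

Initialize: running = 0
Entering loop: for m in range(4):
After iteration 1: m = 0, running = 0
After iteration 2: m = 1, running = 1
After iteration 3: m = 2, running = 3
After iteration 4: m = 3, running = 6
Loop ends.

Final answer: 6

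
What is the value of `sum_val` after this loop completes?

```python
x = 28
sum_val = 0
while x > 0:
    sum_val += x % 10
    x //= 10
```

Let's trace through this code step by step.

Initialize: x = 28
Initialize: sum_val = 0
Entering loop: while x > 0:
After iteration 1: x = 2, sum_val = 8
After iteration 2: x = 0, sum_val = 10
Loop ends.

Final answer: 10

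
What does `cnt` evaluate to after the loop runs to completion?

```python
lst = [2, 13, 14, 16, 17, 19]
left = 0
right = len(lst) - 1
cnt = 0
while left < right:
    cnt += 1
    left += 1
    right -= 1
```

Let's trace through this code step by step.

Initialize: lst = [2, 13, 14, 16, 17, 19]
Initialize: left = 0
Initialize: right = 5
Initialize: cnt = 0
Entering loop: while left < right:
After iteration 1: left = 1, right = 4, cnt = 1
After iteration 2: left = 2, right = 3, cnt = 2
After iteration 3: left = 3, right = 2, cnt = 3
Loop ends.

Final answer: 3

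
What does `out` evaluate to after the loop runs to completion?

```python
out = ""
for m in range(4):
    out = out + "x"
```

Let's trace through this code step by step.

Initialize: out = ''
Entering loop: for m in range(4):
After iteration 1: m = 0, out = 'x'
After iteration 2: m = 1, out = 'xx'
After iteration 3: m = 2, out = 'xxx'
After iteration 4: m = 3, out = 'xxxx'
Loop ends.

Final answer: 'xxxx'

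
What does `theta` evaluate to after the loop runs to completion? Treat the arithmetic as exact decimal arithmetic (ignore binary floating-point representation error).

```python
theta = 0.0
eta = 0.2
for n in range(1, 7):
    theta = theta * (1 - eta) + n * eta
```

Let's trace through this code step by step.

Initialize: theta = 0.0
Initialize: eta = 0.2
Entering loop: for n in range(1, 7):
After iteration 1: n = 1, theta = 0.2
After iteration 2: n = 2, theta = 0.56
After iteration 3: n = 3, theta = 1.048
After iteration 4: n = 4, theta = 1.6384
After iteration 5: n = 5, theta = 2.31072
After iteration 6: n = 6, theta = 3.048576
Loop ends.

Final answer: 3.048576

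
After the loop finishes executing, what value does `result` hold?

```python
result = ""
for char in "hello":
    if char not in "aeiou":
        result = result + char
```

Let's trace through this code step by step.

Initialize: result = ''
Entering loop: for char in "hello":
After iteration 1: char = 'h', result = 'h'
After iteration 2: char = 'e', result = 'h'
After iteration 3: char = 'l', result = 'hl'
After iteration 4: char = 'l', result = 'hll'
After iteration 5: char = 'o', result = 'hll'
Loop ends.

Final answer: 'hll'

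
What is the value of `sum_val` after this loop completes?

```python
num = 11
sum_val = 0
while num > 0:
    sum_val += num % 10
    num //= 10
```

Let's trace through this code step by step.

Initialize: num = 11
Initialize: sum_val = 0
Entering loop: while num > 0:
After iteration 1: num = 1, sum_val = 1
After iteration 2: num = 0, sum_val = 2
Loop ends.

Final answer: 2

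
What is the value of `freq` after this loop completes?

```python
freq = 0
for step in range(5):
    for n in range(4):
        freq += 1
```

Let's trace through this code step by step.

Initialize: freq = 0
Entering loop: for step in range(5):
After iteration 1: step = 0, freq = 4
After iteration 2: step = 1, freq = 8
After iteration 3: step = 2, freq = 12
After iteration 4: step = 3, freq = 16
After iteration 5: step = 4, freq = 20
Loop ends.

Final answer: 20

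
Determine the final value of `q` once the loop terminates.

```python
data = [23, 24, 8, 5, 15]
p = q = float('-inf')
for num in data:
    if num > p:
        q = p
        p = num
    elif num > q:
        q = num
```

Let's trace through this code step by step.

Initialize: data = [23, 24, 8, 5, 15]
Initialize: p = -inf
Initialize: q = -inf
Entering loop: for num in data:
After iteration 1: num = 23, p = 23, q = -inf
After iteration 2: num = 24, p = 24, q = 23
After iteration 3: num = 8, p = 24, q = 23
After iteration 4: num = 5, p = 24, q = 23
After iteration 5: num = 15, p = 24, q = 23
Loop ends.

Final answer: 23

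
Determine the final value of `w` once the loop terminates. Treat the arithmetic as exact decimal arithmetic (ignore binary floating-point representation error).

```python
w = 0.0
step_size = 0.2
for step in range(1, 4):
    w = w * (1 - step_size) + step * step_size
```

Let's trace through this code step by step.

Initialize: w = 0.0
Initialize: step_size = 0.2
Entering loop: for step in range(1, 4):
After iteration 1: step = 1, w = 0.2
After iteration 2: step = 2, w = 0.56
After iteration 3: step = 3, w = 1.048
Loop ends.

Final answer: 1.048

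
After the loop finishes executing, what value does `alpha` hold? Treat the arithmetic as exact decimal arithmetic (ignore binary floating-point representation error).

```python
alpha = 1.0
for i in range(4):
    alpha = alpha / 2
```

Let's trace through this code step by step.

Initialize: alpha = 1.0
Entering loop: for i in range(4):
After iteration 1: i = 0, alpha = 0.5
After iteration 2: i = 1, alpha = 0.25
After iteration 3: i = 2, alpha = 0.125
After iteration 4: i = 3, alpha = 0.0625
Loop ends.

Final answer: 0.0625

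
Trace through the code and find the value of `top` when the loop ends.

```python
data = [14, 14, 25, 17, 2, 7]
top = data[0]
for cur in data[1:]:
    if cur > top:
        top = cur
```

Let's trace through this code step by step.

Initialize: data = [14, 14, 25, 17, 2, 7]
Initialize: top = 14
Entering loop: for cur in data[1:]:
After iteration 1: cur = 14, top = 14
After iteration 2: cur = 25, top = 25
After iteration 3: cur = 17, top = 25
After iteration 4: cur = 2, top = 25
After iteration 5: cur = 7, top = 25
Loop ends.

Final answer: 25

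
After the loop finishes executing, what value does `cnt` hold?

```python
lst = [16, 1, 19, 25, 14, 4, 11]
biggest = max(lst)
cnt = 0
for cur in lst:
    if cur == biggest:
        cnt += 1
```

Let's trace through this code step by step.

Initialize: lst = [16, 1, 19, 25, 14, 4, 11]
Initialize: biggest = 25
Initialize: cnt = 0
Entering loop: for cur in lst:
After iteration 1: cur = 16, cnt = 0
After iteration 2: cur = 1, cnt = 0
After iteration 3: cur = 19, cnt = 0
After iteration 4: cur = 25, cnt = 1
After iteration 5: cur = 14, cnt = 1
After iteration 6: cur = 4, cnt = 1
After iteration 7: cur = 11, cnt = 1
Loop ends.

Final answer: 1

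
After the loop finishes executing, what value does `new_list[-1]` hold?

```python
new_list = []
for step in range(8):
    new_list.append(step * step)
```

Let's trace through this code step by step.

Initialize: new_list = []
Entering loop: for step in range(8):
After iteration 1: step = 0, new_list = [0]
After iteration 2: step = 1, new_list = [0, 1]
After iteration 3: step = 2, new_list = [0, 1, 4]
After iteration 4: step = 3, new_list = [0, 1, 4, 9]
After iteration 5: step = 4, new_list = [0, 1, 4, 9, 16]
After iteration 6: step = 5, new_list = [0, 1, 4, 9, 16, 25]
After iteration 7: step = 6, new_list = [0, 1, 4, 9, 16, 25, 36]
After iteration 8: step = 7, new_list = [0, 1, 4, 9, 16, 25, 36, 49]
Loop ends.
new_list[-1] = 49

Final answer: 49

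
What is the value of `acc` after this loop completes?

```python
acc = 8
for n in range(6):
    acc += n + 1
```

Let's trace through this code step by step.

Initialize: acc = 8
Entering loop: for n in range(6):
After iteration 1: n = 0, acc = 9
After iteration 2: n = 1, acc = 11
After iteration 3: n = 2, acc = 14
After iteration 4: n = 3, acc = 18
After iteration 5: n = 4, acc = 23
After iteration 6: n = 5, acc = 29
Loop ends.

Final answer: 29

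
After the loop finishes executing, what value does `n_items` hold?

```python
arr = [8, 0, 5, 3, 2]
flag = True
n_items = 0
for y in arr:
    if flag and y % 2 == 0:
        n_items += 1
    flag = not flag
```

Let's trace through this code step by step.

Initialize: arr = [8, 0, 5, 3, 2]
Initialize: flag = True
Initialize: n_items = 0
Entering loop: for y in arr:
After iteration 1: y = 8, flag = False, n_items = 1
After iteration 2: y = 0, flag = True, n_items = 1
After iteration 3: y = 5, flag = False, n_items = 1
After iteration 4: y = 3, flag = True, n_items = 1
After iteration 5: y = 2, flag = False, n_items = 2
Loop ends.

Final answer: 2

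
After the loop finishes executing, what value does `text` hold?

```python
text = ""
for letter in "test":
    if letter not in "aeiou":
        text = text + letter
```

Let's trace through this code step by step.

Initialize: text = ''
Entering loop: for letter in "test":
After iteration 1: letter = 't', text = 't'
After iteration 2: letter = 'e', text = 't'
After iteration 3: letter = 's', text = 'ts'
After iteration 4: letter = 't', text = 'tst'
Loop ends.

Final answer: 'tst'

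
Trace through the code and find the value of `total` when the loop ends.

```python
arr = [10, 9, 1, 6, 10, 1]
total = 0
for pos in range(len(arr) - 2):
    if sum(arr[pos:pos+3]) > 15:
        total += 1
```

Let's trace through this code step by step.

Initialize: arr = [10, 9, 1, 6, 10, 1]
Initialize: total = 0
Entering loop: for pos in range(len(arr) - 2):
After iteration 1: pos = 0, total = 1
After iteration 2: pos = 1, total = 2
After iteration 3: pos = 2, total = 3
After iteration 4: pos = 3, total = 4
Loop ends.

Final answer: 4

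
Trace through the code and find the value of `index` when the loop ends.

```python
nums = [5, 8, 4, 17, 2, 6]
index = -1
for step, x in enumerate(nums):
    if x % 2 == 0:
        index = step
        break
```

Let's trace through this code step by step.

Initialize: nums = [5, 8, 4, 17, 2, 6]
Initialize: index = -1
Entering loop: for step, x in enumerate(nums):
After iteration 1: step = 0, x = 5, index = -1
After iteration 2: step = 1, x = 8, index = 1
Loop ends.

Final answer: 1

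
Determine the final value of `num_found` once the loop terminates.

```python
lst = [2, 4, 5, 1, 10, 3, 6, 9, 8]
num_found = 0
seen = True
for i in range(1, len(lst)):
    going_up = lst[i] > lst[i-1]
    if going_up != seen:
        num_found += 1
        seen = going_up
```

Let's trace through this code step by step.

Initialize: lst = [2, 4, 5, 1, 10, 3, 6, 9, 8]
Initialize: num_found = 0
Initialize: seen = True
Entering loop: for i in range(1, len(lst)):
After iteration 1: i = 1, num_found = 0, seen = True, going_up = True
After iteration 2: i = 2, num_found = 0, seen = True, going_up = True
After iteration 3: i = 3, num_found = 1, seen = False, going_up = False
After iteration 4: i = 4, num_found = 2, seen = True, going_up = True
After iteration 5: i = 5, num_found = 3, seen = False, going_up = False
After iteration 6: i = 6, num_found = 4, seen = True, going_up = True
After iteration 7: i = 7, num_found = 4, seen = True, going_up = True
After iteration 8: i = 8, num_found = 5, seen = False, going_up = False
Loop ends.

Final answer: 5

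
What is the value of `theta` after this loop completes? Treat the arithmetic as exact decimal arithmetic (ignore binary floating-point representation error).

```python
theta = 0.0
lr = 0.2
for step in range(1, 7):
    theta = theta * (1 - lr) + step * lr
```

Let's trace through this code step by step.

Initialize: theta = 0.0
Initialize: lr = 0.2
Entering loop: for step in range(1, 7):
After iteration 1: step = 1, theta = 0.2
After iteration 2: step = 2, theta = 0.56
After iteration 3: step = 3, theta = 1.048
After iteration 4: step = 4, theta = 1.6384
After iteration 5: step = 5, theta = 2.31072
After iteration 6: step = 6, theta = 3.048576
Loop ends.

Final answer: 3.048576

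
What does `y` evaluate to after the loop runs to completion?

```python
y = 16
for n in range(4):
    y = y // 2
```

Let's trace through this code step by step.

Initialize: y = 16
Entering loop: for n in range(4):
After iteration 1: n = 0, y = 8
After iteration 2: n = 1, y = 4
After iteration 3: n = 2, y = 2
After iteration 4: n = 3, y = 1
Loop ends.

Final answer: 1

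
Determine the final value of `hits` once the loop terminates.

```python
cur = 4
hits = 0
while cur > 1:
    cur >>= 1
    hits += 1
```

Let's trace through this code step by step.

Initialize: cur = 4
Initialize: hits = 0
Entering loop: while cur > 1:
After iteration 1: cur = 2, hits = 1
After iteration 2: cur = 1, hits = 2
Loop ends.

Final answer: 2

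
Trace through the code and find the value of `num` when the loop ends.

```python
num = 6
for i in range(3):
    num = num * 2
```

Let's trace through this code step by step.

Initialize: num = 6
Entering loop: for i in range(3):
After iteration 1: i = 0, num = 12
After iteration 2: i = 1, num = 24
After iteration 3: i = 2, num = 48
Loop ends.

Final answer: 48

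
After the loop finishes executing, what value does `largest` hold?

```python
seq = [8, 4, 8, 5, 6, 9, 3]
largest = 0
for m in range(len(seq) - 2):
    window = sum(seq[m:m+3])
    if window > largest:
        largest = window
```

Let's trace through this code step by step.

Initialize: seq = [8, 4, 8, 5, 6, 9, 3]
Initialize: largest = 0
Entering loop: for m in range(len(seq) - 2):
After iteration 1: m = 0, largest = 20, window = 20
After iteration 2: m = 1, largest = 20, window = 17
After iteration 3: m = 2, largest = 20, window = 19
After iteration 4: m = 3, largest = 20, window = 20
After iteration 5: m = 4, largest = 20, window = 18
Loop ends.

Final answer: 20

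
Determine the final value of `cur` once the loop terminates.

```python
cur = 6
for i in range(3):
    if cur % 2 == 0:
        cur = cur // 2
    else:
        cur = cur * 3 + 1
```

Let's trace through this code step by step.

Initialize: cur = 6
Entering loop: for i in range(3):
After iteration 1: i = 0, cur = 3
After iteration 2: i = 1, cur = 10
After iteration 3: i = 2, cur = 5
Loop ends.

Final answer: 5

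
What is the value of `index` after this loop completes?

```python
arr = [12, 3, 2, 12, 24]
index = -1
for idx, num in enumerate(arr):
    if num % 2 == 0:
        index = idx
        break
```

Let's trace through this code step by step.

Initialize: arr = [12, 3, 2, 12, 24]
Initialize: index = -1
Entering loop: for idx, num in enumerate(arr):
After iteration 1: idx = 0, num = 12, index = 0
Loop ends.

Final answer: 0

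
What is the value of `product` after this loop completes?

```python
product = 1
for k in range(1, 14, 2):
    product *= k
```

Let's trace through this code step by step.

Initialize: product = 1
Entering loop: for k in range(1, 14, 2):
After iteration 1: k = 1, product = 1
After iteration 2: k = 3, product = 3
After iteration 3: k = 5, product = 15
After iteration 4: k = 7, product = 105
After iteration 5: k = 9, product = 945
After iteration 6: k = 11, product = 10395
After iteration 7: k = 13, product = 135135
Loop ends.

Final answer: 135135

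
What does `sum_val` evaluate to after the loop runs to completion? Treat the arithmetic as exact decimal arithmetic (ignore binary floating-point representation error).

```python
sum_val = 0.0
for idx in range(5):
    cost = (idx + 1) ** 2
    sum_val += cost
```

Let's trace through this code step by step.

Initialize: sum_val = 0.0
Entering loop: for idx in range(5):
After iteration 1: idx = 0, sum_val = 1.0, cost = 1
After iteration 2: idx = 1, sum_val = 5.0, cost = 4
After iteration 3: idx = 2, sum_val = 14.0, cost = 9
After iteration 4: idx = 3, sum_val = 30.0, cost = 16
After iteration 5: idx = 4, sum_val = 55.0, cost = 25
Loop ends.

Final answer: 55.0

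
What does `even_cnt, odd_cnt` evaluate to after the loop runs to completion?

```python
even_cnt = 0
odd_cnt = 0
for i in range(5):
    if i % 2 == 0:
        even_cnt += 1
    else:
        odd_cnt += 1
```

Let's trace through this code step by step.

Initialize: even_cnt = 0
Initialize: odd_cnt = 0
Entering loop: for i in range(5):
After iteration 1: i = 0, even_cnt = 1, odd_cnt = 0
After iteration 2: i = 1, even_cnt = 1, odd_cnt = 1
After iteration 3: i = 2, even_cnt = 2, odd_cnt = 1
After iteration 4: i = 3, even_cnt = 2, odd_cnt = 2
After iteration 5: i = 4, even_cnt = 3, odd_cnt = 2
Loop ends.

Final answer: 3, 2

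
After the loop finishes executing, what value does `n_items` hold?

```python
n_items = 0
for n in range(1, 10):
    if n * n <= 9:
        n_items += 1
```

Let's trace through this code step by step.

Initialize: n_items = 0
Entering loop: for n in range(1, 10):
After iteration 1: n = 1, n_items = 1
After iteration 2: n = 2, n_items = 2
After iteration 3: n = 3, n_items = 3
After iteration 4: n = 4, n_items = 3
After iteration 5: n = 5, n_items = 3
After iteration 6: n = 6, n_items = 3
After iteration 7: n = 7, n_items = 3
After iteration 8: n = 8, n_items = 3
After iteration 9: n = 9, n_items = 3
Loop ends.

Final answer: 3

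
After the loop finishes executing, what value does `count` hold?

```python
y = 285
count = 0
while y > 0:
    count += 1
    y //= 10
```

Let's trace through this code step by step.

Initialize: y = 285
Initialize: count = 0
Entering loop: while y > 0:
After iteration 1: y = 28, count = 1
After iteration 2: y = 2, count = 2
After iteration 3: y = 0, count = 3
Loop ends.

Final answer: 3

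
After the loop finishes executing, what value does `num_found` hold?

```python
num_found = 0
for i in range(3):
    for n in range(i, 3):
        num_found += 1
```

Let's trace through this code step by step.

Initialize: num_found = 0
Entering loop: for i in range(3):
After iteration 1: i = 0, num_found = 3
After iteration 2: i = 1, num_found = 5
After iteration 3: i = 2, num_found = 6
Loop ends.

Final answer: 6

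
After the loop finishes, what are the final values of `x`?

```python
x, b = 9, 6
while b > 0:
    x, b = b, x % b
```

Let's trace through this code step by step.

Initialize: x = 9
Initialize: b = 6
Entering loop: while b > 0:
After iteration 1: x = 6, b = 3
After iteration 2: x = 3, b = 0
Loop ends.

Final answer: 3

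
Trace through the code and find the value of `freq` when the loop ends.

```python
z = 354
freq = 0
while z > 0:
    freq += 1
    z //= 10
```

Let's trace through this code step by step.

Initialize: z = 354
Initialize: freq = 0
Entering loop: while z > 0:
After iteration 1: z = 35, freq = 1
After iteration 2: z = 3, freq = 2
After iteration 3: z = 0, freq = 3
Loop ends.

Final answer: 3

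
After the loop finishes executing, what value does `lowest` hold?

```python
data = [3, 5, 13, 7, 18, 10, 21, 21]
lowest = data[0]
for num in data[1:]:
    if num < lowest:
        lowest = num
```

Let's trace through this code step by step.

Initialize: data = [3, 5, 13, 7, 18, 10, 21, 21]
Initialize: lowest = 3
Entering loop: for num in data[1:]:
After iteration 1: num = 5, lowest = 3
After iteration 2: num = 13, lowest = 3
After iteration 3: num = 7, lowest = 3
After iteration 4: num = 18, lowest = 3
After iteration 5: num = 10, lowest = 3
After iteration 6: num = 21, lowest = 3
After iteration 7: num = 21, lowest = 3
Loop ends.

Final answer: 3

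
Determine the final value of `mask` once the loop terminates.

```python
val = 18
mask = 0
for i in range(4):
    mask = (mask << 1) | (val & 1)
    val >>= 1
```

Let's trace through this code step by step.

Initialize: val = 18
Initialize: mask = 0
Entering loop: for i in range(4):
After iteration 1: i = 0, val = 9, mask = 0
After iteration 2: i = 1, val = 4, mask = 1
After iteration 3: i = 2, val = 2, mask = 2
After iteration 4: i = 3, val = 1, mask = 4
Loop ends.

Final answer: 4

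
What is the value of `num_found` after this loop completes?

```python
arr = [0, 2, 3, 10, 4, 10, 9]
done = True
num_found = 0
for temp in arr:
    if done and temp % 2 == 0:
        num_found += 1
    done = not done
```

Let's trace through this code step by step.

Initialize: arr = [0, 2, 3, 10, 4, 10, 9]
Initialize: done = True
Initialize: num_found = 0
Entering loop: for temp in arr:
After iteration 1: temp = 0, done = False, num_found = 1
After iteration 2: temp = 2, done = True, num_found = 1
After iteration 3: temp = 3, done = False, num_found = 1
After iteration 4: temp = 10, done = True, num_found = 1
After iteration 5: temp = 4, done = False, num_found = 2
After iteration 6: temp = 10, done = True, num_found = 2
After iteration 7: temp = 9, done = False, num_found = 2
Loop ends.

Final answer: 2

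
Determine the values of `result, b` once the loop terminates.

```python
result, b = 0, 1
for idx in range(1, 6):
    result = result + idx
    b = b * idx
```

Let's trace through this code step by step.

Initialize: result = 0
Initialize: b = 1
Entering loop: for idx in range(1, 6):
After iteration 1: idx = 1, result = 1, b = 1
After iteration 2: idx = 2, result = 3, b = 2
After iteration 3: idx = 3, result = 6, b = 6
After iteration 4: idx = 4, result = 10, b = 24
After iteration 5: idx = 5, result = 15, b = 120
Loop ends.

Final answer: 15, 120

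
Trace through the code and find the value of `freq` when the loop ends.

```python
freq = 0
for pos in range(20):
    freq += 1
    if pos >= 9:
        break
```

Let's trace through this code step by step.

Initialize: freq = 0
Entering loop: for pos in range(20):
After iteration 1: pos = 0, freq = 1
After iteration 2: pos = 1, freq = 2
After iteration 3: pos = 2, freq = 3
After iteration 4: pos = 3, freq = 4
After iteration 5: pos = 4, freq = 5
After iteration 6: pos = 5, freq = 6
After iteration 7: pos = 6, freq = 7
After iteration 8: pos = 7, freq = 8
After iteration 9: pos = 8, freq = 9
After iteration 10: pos = 9, freq = 10
Loop ends.

Final answer: 10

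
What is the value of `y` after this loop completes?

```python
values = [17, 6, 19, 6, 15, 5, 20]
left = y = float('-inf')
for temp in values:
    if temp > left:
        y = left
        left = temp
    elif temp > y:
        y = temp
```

Let's trace through this code step by step.

Initialize: values = [17, 6, 19, 6, 15, 5, 20]
Initialize: left = -inf
Initialize: y = -inf
Entering loop: for temp in values:
After iteration 1: temp = 17, left = 17, y = -inf
After iteration 2: temp = 6, left = 17, y = 6
After iteration 3: temp = 19, left = 19, y = 17
After iteration 4: temp = 6, left = 19, y = 17
After iteration 5: temp = 15, left = 19, y = 17
After iteration 6: temp = 5, left = 19, y = 17
After iteration 7: temp = 20, left = 20, y = 19
Loop ends.

Final answer: 19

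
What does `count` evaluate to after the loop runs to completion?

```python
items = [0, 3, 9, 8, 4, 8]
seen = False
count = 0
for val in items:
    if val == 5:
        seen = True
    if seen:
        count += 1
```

Let's trace through this code step by step.

Initialize: items = [0, 3, 9, 8, 4, 8]
Initialize: seen = False
Initialize: count = 0
Entering loop: for val in items:
After iteration 1: val = 0, count = 0
After iteration 2: val = 3, count = 0
After iteration 3: val = 9, count = 0
After iteration 4: val = 8, count = 0
After iteration 5: val = 4, count = 0
After iteration 6: val = 8, count = 0
Loop ends.

Final answer: 0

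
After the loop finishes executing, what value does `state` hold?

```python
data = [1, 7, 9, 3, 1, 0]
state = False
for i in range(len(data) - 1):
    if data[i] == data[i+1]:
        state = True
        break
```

Let's trace through this code step by step.

Initialize: data = [1, 7, 9, 3, 1, 0]
Initialize: state = False
Entering loop: for i in range(len(data) - 1):
After iteration 1: i = 0, state = False
After iteration 2: i = 1, state = False
After iteration 3: i = 2, state = False
After iteration 4: i = 3, state = False
After iteration 5: i = 4, state = False
Loop ends.

Final answer: False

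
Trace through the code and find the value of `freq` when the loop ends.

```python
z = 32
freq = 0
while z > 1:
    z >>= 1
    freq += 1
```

Let's trace through this code step by step.

Initialize: z = 32
Initialize: freq = 0
Entering loop: while z > 1:
After iteration 1: z = 16, freq = 1
After iteration 2: z = 8, freq = 2
After iteration 3: z = 4, freq = 3
After iteration 4: z = 2, freq = 4
After iteration 5: z = 1, freq = 5
Loop ends.

Final answer: 5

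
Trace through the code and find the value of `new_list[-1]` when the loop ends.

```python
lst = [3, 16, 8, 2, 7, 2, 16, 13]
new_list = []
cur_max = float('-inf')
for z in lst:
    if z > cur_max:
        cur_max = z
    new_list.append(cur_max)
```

Let's trace through this code step by step.

Initialize: lst = [3, 16, 8, 2, 7, 2, 16, 13]
Initialize: new_list = []
Initialize: cur_max = -inf
Entering loop: for z in lst:
After iteration 1: z = 3, new_list = [3], cur_max = 3
After iteration 2: z = 16, new_list = [3, 16], cur_max = 16
After iteration 3: z = 8, new_list = [3, 16, 16], cur_max = 16
After iteration 4: z = 2, new_list = [3, 16, 16, 16], cur_max = 16
After iteration 5: z = 7, new_list = [3, 16, 16, 16, 16], cur_max = 16
After iteration 6: z = 2, new_list = [3, 16, 16, 16, 16, 16], cur_max = 16
After iteration 7: z = 16, new_list = [3, 16, 16, 16, 16, 16, 16], cur_max = 16
After iteration 8: z = 13, new_list = [3, 16, 16, 16, 16, 16, 16, 16], cur_max = 16
Loop ends.
new_list[-1] = 16

Final answer: 16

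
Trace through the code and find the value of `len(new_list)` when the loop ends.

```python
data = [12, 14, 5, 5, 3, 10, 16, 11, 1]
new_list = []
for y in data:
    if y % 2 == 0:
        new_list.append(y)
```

Let's trace through this code step by step.

Initialize: data = [12, 14, 5, 5, 3, 10, 16, 11, 1]
Initialize: new_list = []
Entering loop: for y in data:
After iteration 1: y = 12, new_list = [12]
After iteration 2: y = 14, new_list = [12, 14]
After iteration 3: y = 5, new_list = [12, 14]
After iteration 4: y = 5, new_list = [12, 14]
After iteration 5: y = 3, new_list = [12, 14]
After iteration 6: y = 10, new_list = [12, 14, 10]
After iteration 7: y = 16, new_list = [12, 14, 10, 16]
After iteration 8: y = 11, new_list = [12, 14, 10, 16]
After iteration 9: y = 1, new_list = [12, 14, 10, 16]
Loop ends.
len(new_list) = 4

Final answer: 4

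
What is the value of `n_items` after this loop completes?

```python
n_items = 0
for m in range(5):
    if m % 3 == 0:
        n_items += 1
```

Let's trace through this code step by step.

Initialize: n_items = 0
Entering loop: for m in range(5):
After iteration 1: m = 0, n_items = 1
After iteration 2: m = 1, n_items = 1
After iteration 3: m = 2, n_items = 1
After iteration 4: m = 3, n_items = 2
After iteration 5: m = 4, n_items = 2
Loop ends.

Final answer: 2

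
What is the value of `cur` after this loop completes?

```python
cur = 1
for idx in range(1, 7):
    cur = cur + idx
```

Let's trace through this code step by step.

Initialize: cur = 1
Entering loop: for idx in range(1, 7):
After iteration 1: idx = 1, cur = 2
After iteration 2: idx = 2, cur = 4
After iteration 3: idx = 3, cur = 7
After iteration 4: idx = 4, cur = 11
After iteration 5: idx = 5, cur = 16
After iteration 6: idx = 6, cur = 22
Loop ends.

Final answer: 22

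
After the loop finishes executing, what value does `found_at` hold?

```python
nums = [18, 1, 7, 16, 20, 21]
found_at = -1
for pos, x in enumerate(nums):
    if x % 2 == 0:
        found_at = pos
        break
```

Let's trace through this code step by step.

Initialize: nums = [18, 1, 7, 16, 20, 21]
Initialize: found_at = -1
Entering loop: for pos, x in enumerate(nums):
After iteration 1: pos = 0, x = 18, found_at = 0
Loop ends.

Final answer: 0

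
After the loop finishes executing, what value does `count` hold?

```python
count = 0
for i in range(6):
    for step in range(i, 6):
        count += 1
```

Let's trace through this code step by step.

Initialize: count = 0
Entering loop: for i in range(6):
After iteration 1: i = 0, count = 6
After iteration 2: i = 1, count = 11
After iteration 3: i = 2, count = 15
After iteration 4: i = 3, count = 18
After iteration 5: i = 4, count = 20
After iteration 6: i = 5, count = 21
Loop ends.

Final answer: 21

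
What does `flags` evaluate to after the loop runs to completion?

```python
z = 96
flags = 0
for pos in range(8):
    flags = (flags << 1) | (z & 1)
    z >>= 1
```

Let's trace through this code step by step.

Initialize: z = 96
Initialize: flags = 0
Entering loop: for pos in range(8):
After iteration 1: pos = 0, z = 48, flags = 0
After iteration 2: pos = 1, z = 24, flags = 0
After iteration 3: pos = 2, z = 12, flags = 0
After iteration 4: pos = 3, z = 6, flags = 0
After iteration 5: pos = 4, z = 3, flags = 0
After iteration 6: pos = 5, z = 1, flags = 1
After iteration 7: pos = 6, z = 0, flags = 3
After iteration 8: pos = 7, z = 0, flags = 6
Loop ends.

Final answer: 6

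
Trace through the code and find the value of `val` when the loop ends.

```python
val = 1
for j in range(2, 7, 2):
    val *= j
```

Let's trace through this code step by step.

Initialize: val = 1
Entering loop: for j in range(2, 7, 2):
After iteration 1: j = 2, val = 2
After iteration 2: j = 4, val = 8
After iteration 3: j = 6, val = 48
Loop ends.

Final answer: 48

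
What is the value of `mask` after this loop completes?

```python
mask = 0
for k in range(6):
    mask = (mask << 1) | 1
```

Let's trace through this code step by step.

Initialize: mask = 0
Entering loop: for k in range(6):
After iteration 1: k = 0, mask = 1
After iteration 2: k = 1, mask = 3
After iteration 3: k = 2, mask = 7
After iteration 4: k = 3, mask = 15
After iteration 5: k = 4, mask = 31
After iteration 6: k = 5, mask = 63
Loop ends.

Final answer: 63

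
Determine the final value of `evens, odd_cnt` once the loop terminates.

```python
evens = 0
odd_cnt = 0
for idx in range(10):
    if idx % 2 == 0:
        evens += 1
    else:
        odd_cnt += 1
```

Let's trace through this code step by step.

Initialize: evens = 0
Initialize: odd_cnt = 0
Entering loop: for idx in range(10):
After iteration 1: idx = 0, evens = 1, odd_cnt = 0
After iteration 2: idx = 1, evens = 1, odd_cnt = 1
After iteration 3: idx = 2, evens = 2, odd_cnt = 1
After iteration 4: idx = 3, evens = 2, odd_cnt = 2
After iteration 5: idx = 4, evens = 3, odd_cnt = 2
After iteration 6: idx = 5, evens = 3, odd_cnt = 3
After iteration 7: idx = 6, evens = 4, odd_cnt = 3
After iteration 8: idx = 7, evens = 4, odd_cnt = 4
After iteration 9: idx = 8, evens = 5, odd_cnt = 4
After iteration 10: idx = 9, evens = 5, odd_cnt = 5
Loop ends.

Final answer: 5, 5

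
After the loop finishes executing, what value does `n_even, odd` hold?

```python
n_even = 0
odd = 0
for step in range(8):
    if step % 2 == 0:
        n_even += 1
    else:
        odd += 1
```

Let's trace through this code step by step.

Initialize: n_even = 0
Initialize: odd = 0
Entering loop: for step in range(8):
After iteration 1: step = 0, n_even = 1, odd = 0
After iteration 2: step = 1, n_even = 1, odd = 1
After iteration 3: step = 2, n_even = 2, odd = 1
After iteration 4: step = 3, n_even = 2, odd = 2
After iteration 5: step = 4, n_even = 3, odd = 2
After iteration 6: step = 5, n_even = 3, odd = 3
After iteration 7: step = 6, n_even = 4, odd = 3
After iteration 8: step = 7, n_even = 4, odd = 4
Loop ends.

Final answer: 4, 4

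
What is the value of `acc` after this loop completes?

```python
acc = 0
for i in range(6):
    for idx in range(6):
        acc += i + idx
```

Let's trace through this code step by step.

Initialize: acc = 0
Entering loop: for i in range(6):
After iteration 1: i = 0, acc = 15
After iteration 2: i = 1, acc = 36
After iteration 3: i = 2, acc = 63
After iteration 4: i = 3, acc = 96
After iteration 5: i = 4, acc = 135
After iteration 6: i = 5, acc = 180
Loop ends.

Final answer: 180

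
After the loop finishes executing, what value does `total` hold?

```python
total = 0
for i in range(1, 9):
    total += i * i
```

Let's trace through this code step by step.

Initialize: total = 0
Entering loop: for i in range(1, 9):
After iteration 1: i = 1, total = 1
After iteration 2: i = 2, total = 5
After iteration 3: i = 3, total = 14
After iteration 4: i = 4, total = 30
After iteration 5: i = 5, total = 55
After iteration 6: i = 6, total = 91
After iteration 7: i = 7, total = 140
After iteration 8: i = 8, total = 204
Loop ends.

Final answer: 204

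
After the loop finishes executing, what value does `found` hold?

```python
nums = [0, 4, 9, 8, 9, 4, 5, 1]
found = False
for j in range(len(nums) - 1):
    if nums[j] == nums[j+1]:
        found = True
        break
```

Let's trace through this code step by step.

Initialize: nums = [0, 4, 9, 8, 9, 4, 5, 1]
Initialize: found = False
Entering loop: for j in range(len(nums) - 1):
After iteration 1: j = 0, found = False
After iteration 2: j = 1, found = False
After iteration 3: j = 2, found = False
After iteration 4: j = 3, found = False
After iteration 5: j = 4, found = False
After iteration 6: j = 5, found = False
After iteration 7: j = 6, found = False
Loop ends.

Final answer: False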